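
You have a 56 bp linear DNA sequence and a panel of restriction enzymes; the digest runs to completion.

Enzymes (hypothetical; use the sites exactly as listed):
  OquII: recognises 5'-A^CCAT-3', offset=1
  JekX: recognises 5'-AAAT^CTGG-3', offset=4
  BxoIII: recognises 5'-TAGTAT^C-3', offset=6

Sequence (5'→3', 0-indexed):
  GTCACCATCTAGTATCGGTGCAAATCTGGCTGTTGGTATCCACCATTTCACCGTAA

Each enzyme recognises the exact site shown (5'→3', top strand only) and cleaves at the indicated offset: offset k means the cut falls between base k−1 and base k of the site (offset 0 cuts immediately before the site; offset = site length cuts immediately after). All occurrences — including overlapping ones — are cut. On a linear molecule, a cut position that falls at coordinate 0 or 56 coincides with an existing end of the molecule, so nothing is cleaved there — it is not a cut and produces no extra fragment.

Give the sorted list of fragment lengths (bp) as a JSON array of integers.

Scan for sites:
  OquII (ACCAT, off=1): starts [3, 41] → cuts [4, 42]
  JekX (AAATCTGG, off=4): starts [21] → cuts [25]
  BxoIII (TAGTATC, off=6): starts [9] → cuts [15]

All cut coordinates (distinct, sorted): [4, 15, 25, 42]

Fragments:
  [0,4): 4 bp
  [4,15): 11 bp
  [15,25): 10 bp
  [25,42): 17 bp
  [42,56): 14 bp

[4,10,11,14,17]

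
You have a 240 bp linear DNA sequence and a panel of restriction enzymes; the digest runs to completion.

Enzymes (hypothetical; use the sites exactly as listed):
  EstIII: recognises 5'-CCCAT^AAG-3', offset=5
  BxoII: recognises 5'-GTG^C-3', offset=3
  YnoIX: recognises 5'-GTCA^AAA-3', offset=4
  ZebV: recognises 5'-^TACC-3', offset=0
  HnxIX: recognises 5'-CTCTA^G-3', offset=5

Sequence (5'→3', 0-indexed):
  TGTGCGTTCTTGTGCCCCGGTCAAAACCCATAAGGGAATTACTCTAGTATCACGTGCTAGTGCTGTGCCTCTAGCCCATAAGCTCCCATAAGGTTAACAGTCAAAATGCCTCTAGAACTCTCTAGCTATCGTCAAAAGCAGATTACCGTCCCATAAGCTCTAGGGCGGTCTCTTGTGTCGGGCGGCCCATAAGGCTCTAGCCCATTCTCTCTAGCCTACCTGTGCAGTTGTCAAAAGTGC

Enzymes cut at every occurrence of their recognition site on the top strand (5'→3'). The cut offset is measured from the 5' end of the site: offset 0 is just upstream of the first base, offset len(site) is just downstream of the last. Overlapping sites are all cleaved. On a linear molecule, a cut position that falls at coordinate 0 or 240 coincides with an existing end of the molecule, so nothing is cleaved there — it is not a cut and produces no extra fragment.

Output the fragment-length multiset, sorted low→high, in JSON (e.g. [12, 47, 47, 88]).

[1,3,4,5,6,6,6,6,8,8,8,9,9,9,9,10,10,10,10,10,11,11,14,14,15,28]

Scan for sites:
  EstIII (CCCATAAG, off=5): starts [26, 74, 84, 149, 185] → cuts [31, 79, 89, 154, 190]
  BxoII (GTGC, off=3): starts [1, 11, 53, 59, 64, 221, 236] → cuts [4, 14, 56, 62, 67, 224, 239]
  YnoIX (GTCAAAA, off=4): starts [19, 99, 130, 229] → cuts [23, 103, 134, 233]
  ZebV (TACC, off=0): starts [143, 216] → cuts [143, 216]
  HnxIX (CTCTAG, off=5): starts [41, 68, 109, 119, 157, 194, 208] → cuts [46, 73, 114, 124, 162, 199, 213]

Pooled cuts: [4, 14, 23, 31, 46, 56, 62, 67, 73, 79, 89, 103, 114, 124, 134, 143, 154, 162, 190, 199, 213, 216, 224, 233, 239]

Fragments:
  [0,4): 4 bp
  [4,14): 10 bp
  [14,23): 9 bp
  [23,31): 8 bp
  [31,46): 15 bp
  [46,56): 10 bp
  [56,62): 6 bp
  [62,67): 5 bp
  [67,73): 6 bp
  [73,79): 6 bp
  [79,89): 10 bp
  [89,103): 14 bp
  [103,114): 11 bp
  [114,124): 10 bp
  [124,134): 10 bp
  [134,143): 9 bp
  [143,154): 11 bp
  [154,162): 8 bp
  [162,190): 28 bp
  [190,199): 9 bp
  [199,213): 14 bp
  [213,216): 3 bp
  [216,224): 8 bp
  [224,233): 9 bp
  [233,239): 6 bp
  [239,240): 1 bp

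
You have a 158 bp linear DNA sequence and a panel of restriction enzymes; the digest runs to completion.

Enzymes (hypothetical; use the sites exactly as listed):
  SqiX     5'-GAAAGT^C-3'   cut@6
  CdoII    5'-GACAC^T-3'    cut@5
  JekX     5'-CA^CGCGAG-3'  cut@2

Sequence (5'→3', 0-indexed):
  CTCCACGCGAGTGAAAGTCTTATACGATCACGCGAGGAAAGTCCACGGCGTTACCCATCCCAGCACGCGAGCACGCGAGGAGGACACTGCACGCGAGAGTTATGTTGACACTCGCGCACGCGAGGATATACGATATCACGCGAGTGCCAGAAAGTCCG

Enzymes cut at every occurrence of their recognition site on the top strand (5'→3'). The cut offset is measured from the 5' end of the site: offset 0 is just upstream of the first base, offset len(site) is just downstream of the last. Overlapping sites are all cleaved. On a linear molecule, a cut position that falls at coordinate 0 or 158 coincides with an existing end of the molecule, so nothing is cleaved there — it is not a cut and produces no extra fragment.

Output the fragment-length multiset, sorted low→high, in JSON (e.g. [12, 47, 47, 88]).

Per-enzyme occurrences:
  SqiX GAAAGTC/6: at [12, 36, 149] ⇒ [18, 42, 155]
  CdoII GACACT/5: at [82, 106] ⇒ [87, 111]
  JekX CACGCGAG/2: at [3, 28, 63, 71, 89, 116, 136] ⇒ [5, 30, 65, 73, 91, 118, 138]

All cut coordinates (distinct, sorted): [5, 18, 30, 42, 65, 73, 87, 91, 111, 118, 138, 155]

Fragment lengths:
  [0,5): 5 bp
  [5,18): 13 bp
  [18,30): 12 bp
  [30,42): 12 bp
  [42,65): 23 bp
  [65,73): 8 bp
  [73,87): 14 bp
  [87,91): 4 bp
  [91,111): 20 bp
  [111,118): 7 bp
  [118,138): 20 bp
  [138,155): 17 bp
  [155,158): 3 bp

[3,4,5,7,8,12,12,13,14,17,20,20,23]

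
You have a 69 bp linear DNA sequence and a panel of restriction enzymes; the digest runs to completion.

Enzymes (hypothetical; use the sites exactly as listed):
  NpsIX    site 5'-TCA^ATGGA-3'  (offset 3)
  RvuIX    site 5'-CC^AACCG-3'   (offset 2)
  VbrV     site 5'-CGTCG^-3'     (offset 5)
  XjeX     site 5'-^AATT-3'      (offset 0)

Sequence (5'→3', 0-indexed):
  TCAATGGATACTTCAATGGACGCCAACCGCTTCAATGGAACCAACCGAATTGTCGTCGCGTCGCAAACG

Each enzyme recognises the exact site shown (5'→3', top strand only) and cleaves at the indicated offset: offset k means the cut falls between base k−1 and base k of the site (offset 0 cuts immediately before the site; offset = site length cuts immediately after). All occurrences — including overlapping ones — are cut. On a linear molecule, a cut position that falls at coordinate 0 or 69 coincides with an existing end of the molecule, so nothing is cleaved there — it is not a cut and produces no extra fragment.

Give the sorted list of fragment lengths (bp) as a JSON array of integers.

[3,5,5,6,8,9,10,11,12]

Site scan:
  NpsIX TCAATGGA/3: at [0, 12, 31] ⇒ [3, 15, 34]
  RvuIX CCAACCG/2: at [22, 40] ⇒ [24, 42]
  VbrV CGTCG/5: at [53, 58] ⇒ [58, 63]
  XjeX AATT/0: at [47] ⇒ [47]

Pooled cuts: [3, 15, 24, 34, 42, 47, 58, 63]

Fragments:
  [0,3): 3 bp
  [3,15): 12 bp
  [15,24): 9 bp
  [24,34): 10 bp
  [34,42): 8 bp
  [42,47): 5 bp
  [47,58): 11 bp
  [58,63): 5 bp
  [63,69): 6 bp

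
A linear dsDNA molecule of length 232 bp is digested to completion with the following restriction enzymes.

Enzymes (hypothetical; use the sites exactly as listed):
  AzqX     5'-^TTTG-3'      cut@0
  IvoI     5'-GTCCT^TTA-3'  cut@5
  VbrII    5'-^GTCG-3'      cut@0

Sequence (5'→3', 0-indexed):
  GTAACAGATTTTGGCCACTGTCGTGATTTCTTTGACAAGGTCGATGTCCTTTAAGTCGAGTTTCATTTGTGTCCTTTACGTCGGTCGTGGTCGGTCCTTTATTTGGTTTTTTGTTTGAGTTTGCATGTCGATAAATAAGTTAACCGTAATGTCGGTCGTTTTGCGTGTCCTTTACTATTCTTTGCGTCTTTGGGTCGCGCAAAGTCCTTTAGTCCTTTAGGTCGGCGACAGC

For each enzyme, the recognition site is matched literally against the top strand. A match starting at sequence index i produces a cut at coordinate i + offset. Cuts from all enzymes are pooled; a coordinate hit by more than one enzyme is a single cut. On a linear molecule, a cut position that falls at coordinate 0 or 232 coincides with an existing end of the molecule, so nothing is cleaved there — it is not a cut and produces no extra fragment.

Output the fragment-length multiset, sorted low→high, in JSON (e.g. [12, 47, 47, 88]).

Per-enzyme occurrences:
  AzqX (TTTG, off=0): starts [9, 30, 65, 101, 109, 113, 119, 159, 180, 188] → cuts [9, 30, 65, 101, 109, 113, 119, 159, 180, 188]
  IvoI (GTCCTTTA, off=5): starts [45, 70, 93, 166, 203, 211] → cuts [50, 75, 98, 171, 208, 216]
  VbrII (GTCG, off=0): starts [19, 39, 54, 79, 83, 89, 126, 150, 154, 193, 220] → cuts [19, 39, 54, 79, 83, 89, 126, 150, 154, 193, 220]

Pooled cuts: [9, 19, 30, 39, 50, 54, 65, 75, 79, 83, 89, 98, 101, 109, 113, 119, 126, 150, 154, 159, 171, 180, 188, 193, 208, 216, 220]

Fragments:
  [0,9): 9 bp
  [9,19): 10 bp
  [19,30): 11 bp
  [30,39): 9 bp
  [39,50): 11 bp
  [50,54): 4 bp
  [54,65): 11 bp
  [65,75): 10 bp
  [75,79): 4 bp
  [79,83): 4 bp
  [83,89): 6 bp
  [89,98): 9 bp
  [98,101): 3 bp
  [101,109): 8 bp
  [109,113): 4 bp
  [113,119): 6 bp
  [119,126): 7 bp
  [126,150): 24 bp
  [150,154): 4 bp
  [154,159): 5 bp
  [159,171): 12 bp
  [171,180): 9 bp
  [180,188): 8 bp
  [188,193): 5 bp
  [193,208): 15 bp
  [208,216): 8 bp
  [216,220): 4 bp
  [220,232): 12 bp

[3,4,4,4,4,4,4,5,5,6,6,7,8,8,8,9,9,9,9,10,10,11,11,11,12,12,15,24]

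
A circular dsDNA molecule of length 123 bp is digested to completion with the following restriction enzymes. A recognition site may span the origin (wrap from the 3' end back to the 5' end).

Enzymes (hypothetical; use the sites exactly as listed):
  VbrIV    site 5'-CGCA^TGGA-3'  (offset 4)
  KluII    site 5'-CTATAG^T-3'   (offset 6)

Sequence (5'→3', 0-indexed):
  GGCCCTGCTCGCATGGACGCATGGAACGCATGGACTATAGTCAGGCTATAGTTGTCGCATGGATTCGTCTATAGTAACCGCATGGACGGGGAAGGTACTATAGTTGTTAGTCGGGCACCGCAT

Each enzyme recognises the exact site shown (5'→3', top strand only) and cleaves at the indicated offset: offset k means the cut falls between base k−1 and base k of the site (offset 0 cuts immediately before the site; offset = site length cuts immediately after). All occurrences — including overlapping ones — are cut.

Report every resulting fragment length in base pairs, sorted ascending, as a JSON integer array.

[8,8,8,9,10,11,15,21,33]

Scan for sites:
  VbrIV CGCATGGA/4: at [9, 17, 26, 55, 78] ⇒ [13, 21, 30, 59, 82]
  KluII CTATAGT/6: at [34, 45, 68, 97] ⇒ [40, 51, 74, 103]

Pooled cuts: [13, 21, 30, 40, 51, 59, 74, 82, 103]

Fragments:
  13→21: 8 bp
  21→30: 9 bp
  30→40: 10 bp
  40→51: 11 bp
  51→59: 8 bp
  59→74: 15 bp
  74→82: 8 bp
  82→103: 21 bp
  103→13 (wrap): 123-103+13 = 33 bp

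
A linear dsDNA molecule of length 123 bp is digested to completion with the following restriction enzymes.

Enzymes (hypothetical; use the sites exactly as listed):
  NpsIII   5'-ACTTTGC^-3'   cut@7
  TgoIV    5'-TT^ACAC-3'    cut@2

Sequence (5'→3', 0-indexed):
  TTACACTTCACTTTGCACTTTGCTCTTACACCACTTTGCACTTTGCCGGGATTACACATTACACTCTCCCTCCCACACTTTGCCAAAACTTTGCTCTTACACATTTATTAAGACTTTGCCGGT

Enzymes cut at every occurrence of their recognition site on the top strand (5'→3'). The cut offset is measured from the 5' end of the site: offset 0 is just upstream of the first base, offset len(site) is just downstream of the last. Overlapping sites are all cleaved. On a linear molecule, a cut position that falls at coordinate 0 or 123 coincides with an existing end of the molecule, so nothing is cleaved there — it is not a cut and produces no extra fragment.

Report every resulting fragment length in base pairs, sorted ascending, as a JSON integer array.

[2,4,4,4,7,7,7,7,11,12,14,21,23]

Per-enzyme occurrences:
  NpsIII ACTTTGC/7: at [9, 16, 32, 39, 76, 87, 112] ⇒ [16, 23, 39, 46, 83, 94, 119]
  TgoIV TTACAC/2: at [0, 25, 51, 58, 96] ⇒ [2, 27, 53, 60, 98]

All cut coordinates (distinct, sorted): [2, 16, 23, 27, 39, 46, 53, 60, 83, 94, 98, 119]

Fragment lengths:
  [0,2): 2 bp
  [2,16): 14 bp
  [16,23): 7 bp
  [23,27): 4 bp
  [27,39): 12 bp
  [39,46): 7 bp
  [46,53): 7 bp
  [53,60): 7 bp
  [60,83): 23 bp
  [83,94): 11 bp
  [94,98): 4 bp
  [98,119): 21 bp
  [119,123): 4 bp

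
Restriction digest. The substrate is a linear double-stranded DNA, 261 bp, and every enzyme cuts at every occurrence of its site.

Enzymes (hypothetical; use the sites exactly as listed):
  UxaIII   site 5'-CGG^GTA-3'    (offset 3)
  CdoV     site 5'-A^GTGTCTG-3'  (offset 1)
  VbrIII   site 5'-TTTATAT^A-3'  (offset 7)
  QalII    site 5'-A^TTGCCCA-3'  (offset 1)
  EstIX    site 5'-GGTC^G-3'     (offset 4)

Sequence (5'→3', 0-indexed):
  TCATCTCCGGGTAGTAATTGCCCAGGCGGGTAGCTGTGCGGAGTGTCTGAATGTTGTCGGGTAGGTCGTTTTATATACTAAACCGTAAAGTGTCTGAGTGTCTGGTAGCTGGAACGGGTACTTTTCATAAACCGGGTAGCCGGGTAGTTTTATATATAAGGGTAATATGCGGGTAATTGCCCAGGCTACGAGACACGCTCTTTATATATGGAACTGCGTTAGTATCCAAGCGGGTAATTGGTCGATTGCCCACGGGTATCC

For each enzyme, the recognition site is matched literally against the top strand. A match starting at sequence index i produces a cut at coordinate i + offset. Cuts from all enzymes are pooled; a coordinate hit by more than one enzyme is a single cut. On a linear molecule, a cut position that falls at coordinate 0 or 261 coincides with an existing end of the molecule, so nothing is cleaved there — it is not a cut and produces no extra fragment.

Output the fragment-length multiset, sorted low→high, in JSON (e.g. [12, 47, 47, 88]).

[2,4,6,7,7,8,8,9,10,10,10,12,12,13,13,17,18,18,20,26,31]

Per-enzyme occurrences:
  UxaIII (CGGGTA, off=3): starts [7, 26, 57, 114, 132, 140, 169, 230, 252] → cuts [10, 29, 60, 117, 135, 143, 172, 233, 255]
  CdoV (AGTGTCTG, off=1): starts [41, 88, 96] → cuts [42, 89, 97]
  VbrIII (TTTATATA, off=7): starts [69, 148, 200] → cuts [76, 155, 207]
  QalII (ATTGCCCA, off=1): starts [16, 175, 244] → cuts [17, 176, 245]
  EstIX (GGTCG, off=4): starts [63, 239] → cuts [67, 243]

Pooled cuts: [10, 17, 29, 42, 60, 67, 76, 89, 97, 117, 135, 143, 155, 172, 176, 207, 233, 243, 245, 255]

Fragment lengths:
  [0,10): 10 bp
  [10,17): 7 bp
  [17,29): 12 bp
  [29,42): 13 bp
  [42,60): 18 bp
  [60,67): 7 bp
  [67,76): 9 bp
  [76,89): 13 bp
  [89,97): 8 bp
  [97,117): 20 bp
  [117,135): 18 bp
  [135,143): 8 bp
  [143,155): 12 bp
  [155,172): 17 bp
  [172,176): 4 bp
  [176,207): 31 bp
  [207,233): 26 bp
  [233,243): 10 bp
  [243,245): 2 bp
  [245,255): 10 bp
  [255,261): 6 bp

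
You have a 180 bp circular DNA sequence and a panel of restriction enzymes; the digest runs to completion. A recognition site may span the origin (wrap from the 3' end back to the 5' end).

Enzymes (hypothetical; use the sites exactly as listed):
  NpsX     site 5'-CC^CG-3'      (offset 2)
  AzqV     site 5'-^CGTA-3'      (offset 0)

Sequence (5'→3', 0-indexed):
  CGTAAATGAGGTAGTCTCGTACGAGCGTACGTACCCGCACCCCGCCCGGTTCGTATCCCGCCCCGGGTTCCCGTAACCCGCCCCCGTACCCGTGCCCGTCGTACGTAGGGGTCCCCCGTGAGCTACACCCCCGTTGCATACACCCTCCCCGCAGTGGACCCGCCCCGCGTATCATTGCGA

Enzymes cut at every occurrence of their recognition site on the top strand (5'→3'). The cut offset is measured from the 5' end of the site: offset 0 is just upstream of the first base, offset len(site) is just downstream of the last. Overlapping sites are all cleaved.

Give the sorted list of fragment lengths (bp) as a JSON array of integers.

[2,3,4,4,4,5,5,5,6,6,6,6,7,7,7,8,8,11,13,13,15,17,18]

Scan for sites:
  NpsX (CCCG, off=2): starts [33, 40, 44, 56, 61, 69, 76, 82, 88, 94, 114, 129, 147, 158, 163] → cuts [35, 42, 46, 58, 63, 71, 78, 84, 90, 96, 116, 131, 149, 160, 165]
  AzqV (CGTA, off=0): starts [0, 17, 25, 29, 51, 71, 84, 99, 103, 167] → cuts [0, 17, 25, 29, 51, 71, 84, 99, 103, 167]

Pooled cuts: [0, 17, 25, 29, 35, 42, 46, 51, 58, 63, 71, 78, 84, 90, 96, 99, 103, 116, 131, 149, 160, 165, 167]

Fragment lengths:
  0→17: 17 bp
  17→25: 8 bp
  25→29: 4 bp
  29→35: 6 bp
  35→42: 7 bp
  42→46: 4 bp
  46→51: 5 bp
  51→58: 7 bp
  58→63: 5 bp
  63→71: 8 bp
  71→78: 7 bp
  78→84: 6 bp
  84→90: 6 bp
  90→96: 6 bp
  96→99: 3 bp
  99→103: 4 bp
  103→116: 13 bp
  116→131: 15 bp
  131→149: 18 bp
  149→160: 11 bp
  160→165: 5 bp
  165→167: 2 bp
  167→0 (wrap): 180-167+0 = 13 bp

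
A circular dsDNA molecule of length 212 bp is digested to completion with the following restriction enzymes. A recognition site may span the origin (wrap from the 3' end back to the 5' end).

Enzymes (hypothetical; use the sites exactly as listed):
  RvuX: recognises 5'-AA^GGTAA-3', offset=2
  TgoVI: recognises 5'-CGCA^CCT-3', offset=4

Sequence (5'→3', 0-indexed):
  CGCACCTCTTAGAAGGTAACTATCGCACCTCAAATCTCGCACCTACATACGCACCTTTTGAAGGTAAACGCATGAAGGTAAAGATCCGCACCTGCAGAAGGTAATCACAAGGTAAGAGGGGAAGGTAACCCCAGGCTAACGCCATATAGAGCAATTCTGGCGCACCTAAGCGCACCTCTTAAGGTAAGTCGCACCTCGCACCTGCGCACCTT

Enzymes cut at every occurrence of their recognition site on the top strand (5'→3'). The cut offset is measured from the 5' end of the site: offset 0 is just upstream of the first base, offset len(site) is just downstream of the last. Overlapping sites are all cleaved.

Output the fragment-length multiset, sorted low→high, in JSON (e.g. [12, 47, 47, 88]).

[7,8,8,8,9,9,10,10,11,11,12,13,13,14,14,14,41]

Per-enzyme occurrences:
  RvuX AAGGTAA/2: at [12, 60, 74, 97, 108, 121, 180] ⇒ [14, 62, 76, 99, 110, 123, 182]
  TgoVI CGCACCT/4: at [0, 23, 37, 49, 86, 160, 170, 189, 196, 204] ⇒ [4, 27, 41, 53, 90, 164, 174, 193, 200, 208]

Pooled cuts: [4, 14, 27, 41, 53, 62, 76, 90, 99, 110, 123, 164, 174, 182, 193, 200, 208]

Fragment lengths:
  4→14: 10 bp
  14→27: 13 bp
  27→41: 14 bp
  41→53: 12 bp
  53→62: 9 bp
  62→76: 14 bp
  76→90: 14 bp
  90→99: 9 bp
  99→110: 11 bp
  110→123: 13 bp
  123→164: 41 bp
  164→174: 10 bp
  174→182: 8 bp
  182→193: 11 bp
  193→200: 7 bp
  200→208: 8 bp
  208→4 (wrap): 212-208+4 = 8 bp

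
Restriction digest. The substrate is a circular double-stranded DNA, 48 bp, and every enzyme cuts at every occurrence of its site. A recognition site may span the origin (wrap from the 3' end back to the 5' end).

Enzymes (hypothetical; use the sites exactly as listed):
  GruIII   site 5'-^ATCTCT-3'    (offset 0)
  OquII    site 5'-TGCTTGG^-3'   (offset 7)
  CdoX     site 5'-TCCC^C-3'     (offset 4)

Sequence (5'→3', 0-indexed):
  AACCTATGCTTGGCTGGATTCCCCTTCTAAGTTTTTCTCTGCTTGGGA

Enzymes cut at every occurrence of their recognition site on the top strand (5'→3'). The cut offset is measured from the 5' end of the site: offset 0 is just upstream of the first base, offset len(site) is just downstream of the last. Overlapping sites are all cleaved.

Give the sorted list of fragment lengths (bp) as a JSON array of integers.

[10,15,23]

Per-enzyme occurrences:
  GruIII (ATCTCT, off=0): no sites
  OquII (TGCTTGG, off=7): starts [6, 39] → cuts [13, 46]
  CdoX (TCCCC, off=4): starts [19] → cuts [23]

All cut coordinates (distinct, sorted): [13, 23, 46]

Fragment lengths:
  13→23: 10 bp
  23→46: 23 bp
  46→13 (wrap): 48-46+13 = 15 bp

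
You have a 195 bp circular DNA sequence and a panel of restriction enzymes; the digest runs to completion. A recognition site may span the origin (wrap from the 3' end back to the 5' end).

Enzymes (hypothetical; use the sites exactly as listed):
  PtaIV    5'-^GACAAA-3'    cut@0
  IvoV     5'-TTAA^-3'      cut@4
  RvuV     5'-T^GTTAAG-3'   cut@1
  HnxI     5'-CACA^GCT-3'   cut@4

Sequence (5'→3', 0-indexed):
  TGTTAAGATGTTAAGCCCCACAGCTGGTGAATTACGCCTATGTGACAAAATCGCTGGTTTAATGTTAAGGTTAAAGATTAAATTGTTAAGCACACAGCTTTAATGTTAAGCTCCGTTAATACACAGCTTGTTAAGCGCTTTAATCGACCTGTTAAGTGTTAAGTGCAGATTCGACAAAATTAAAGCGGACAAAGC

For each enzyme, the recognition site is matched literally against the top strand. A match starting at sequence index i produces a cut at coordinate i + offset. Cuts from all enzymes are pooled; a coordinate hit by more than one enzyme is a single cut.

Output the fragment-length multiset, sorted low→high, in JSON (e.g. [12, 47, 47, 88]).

Site scan:
  PtaIV GACAAA/0: at [43, 172, 187] ⇒ [43, 172, 187]
  IvoV TTAA/4: at [2, 10, 58, 64, 70, 77, 85, 99, 105, 115, 130, 139, 151, 158, 179] ⇒ [6, 14, 62, 68, 74, 81, 89, 103, 109, 119, 134, 143, 155, 162, 183]
  RvuV TGTTAAG/1: at [0, 8, 62, 83, 103, 128, 149, 156] ⇒ [1, 9, 63, 84, 104, 129, 150, 157]
  HnxI CACAGCT/4: at [18, 92, 121] ⇒ [22, 96, 125]

All cut coordinates (distinct, sorted): [1, 6, 9, 14, 22, 43, 62, 63, 68, 74, 81, 84, 89, 96, 103, 104, 109, 119, 125, 129, 134, 143, 150, 155, 157, 162, 172, 183, 187]

Fragment lengths:
  1→6: 5 bp
  6→9: 3 bp
  9→14: 5 bp
  14→22: 8 bp
  22→43: 21 bp
  43→62: 19 bp
  62→63: 1 bp
  63→68: 5 bp
  68→74: 6 bp
  74→81: 7 bp
  81→84: 3 bp
  84→89: 5 bp
  89→96: 7 bp
  96→103: 7 bp
  103→104: 1 bp
  104→109: 5 bp
  109→119: 10 bp
  119→125: 6 bp
  125→129: 4 bp
  129→134: 5 bp
  134→143: 9 bp
  143→150: 7 bp
  150→155: 5 bp
  155→157: 2 bp
  157→162: 5 bp
  162→172: 10 bp
  172→183: 11 bp
  183→187: 4 bp
  187→1 (wrap): 195-187+1 = 9 bp

[1,1,2,3,3,4,4,5,5,5,5,5,5,5,5,6,6,7,7,7,7,8,9,9,10,10,11,19,21]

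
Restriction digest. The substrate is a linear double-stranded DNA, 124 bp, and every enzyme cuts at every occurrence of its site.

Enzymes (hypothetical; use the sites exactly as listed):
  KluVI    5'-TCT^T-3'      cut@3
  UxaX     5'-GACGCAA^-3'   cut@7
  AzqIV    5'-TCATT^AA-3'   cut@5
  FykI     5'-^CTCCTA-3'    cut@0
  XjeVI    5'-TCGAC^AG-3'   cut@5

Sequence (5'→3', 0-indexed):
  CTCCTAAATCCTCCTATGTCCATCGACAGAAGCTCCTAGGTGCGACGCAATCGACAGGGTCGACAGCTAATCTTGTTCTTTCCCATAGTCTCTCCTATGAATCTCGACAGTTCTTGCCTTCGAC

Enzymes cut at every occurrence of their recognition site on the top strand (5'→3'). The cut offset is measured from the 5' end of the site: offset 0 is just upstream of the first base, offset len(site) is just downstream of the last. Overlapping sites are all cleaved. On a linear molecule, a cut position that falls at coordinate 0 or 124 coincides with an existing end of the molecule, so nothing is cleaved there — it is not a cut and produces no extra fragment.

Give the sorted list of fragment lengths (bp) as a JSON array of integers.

[5,5,6,6,9,9,10,10,12,17,17,18]

Scan for sites:
  KluVI TCTT/3: at [70, 76, 111] ⇒ [73, 79, 114]
  UxaX GACGCAA/7: at [43] ⇒ [50]
  AzqIV (TCATTAA, off=5): no sites
  FykI CTCCTA/0: at [0, 10, 32, 91] ⇒ [10, 32, 91] (position 0 is a terminus of the linear molecule — no cut)
  XjeVI TCGACAG/5: at [22, 50, 59, 103] ⇒ [27, 55, 64, 108]

All cut coordinates (distinct, sorted): [10, 27, 32, 50, 55, 64, 73, 79, 91, 108, 114]

Fragments:
  [0,10): 10 bp
  [10,27): 17 bp
  [27,32): 5 bp
  [32,50): 18 bp
  [50,55): 5 bp
  [55,64): 9 bp
  [64,73): 9 bp
  [73,79): 6 bp
  [79,91): 12 bp
  [91,108): 17 bp
  [108,114): 6 bp
  [114,124): 10 bp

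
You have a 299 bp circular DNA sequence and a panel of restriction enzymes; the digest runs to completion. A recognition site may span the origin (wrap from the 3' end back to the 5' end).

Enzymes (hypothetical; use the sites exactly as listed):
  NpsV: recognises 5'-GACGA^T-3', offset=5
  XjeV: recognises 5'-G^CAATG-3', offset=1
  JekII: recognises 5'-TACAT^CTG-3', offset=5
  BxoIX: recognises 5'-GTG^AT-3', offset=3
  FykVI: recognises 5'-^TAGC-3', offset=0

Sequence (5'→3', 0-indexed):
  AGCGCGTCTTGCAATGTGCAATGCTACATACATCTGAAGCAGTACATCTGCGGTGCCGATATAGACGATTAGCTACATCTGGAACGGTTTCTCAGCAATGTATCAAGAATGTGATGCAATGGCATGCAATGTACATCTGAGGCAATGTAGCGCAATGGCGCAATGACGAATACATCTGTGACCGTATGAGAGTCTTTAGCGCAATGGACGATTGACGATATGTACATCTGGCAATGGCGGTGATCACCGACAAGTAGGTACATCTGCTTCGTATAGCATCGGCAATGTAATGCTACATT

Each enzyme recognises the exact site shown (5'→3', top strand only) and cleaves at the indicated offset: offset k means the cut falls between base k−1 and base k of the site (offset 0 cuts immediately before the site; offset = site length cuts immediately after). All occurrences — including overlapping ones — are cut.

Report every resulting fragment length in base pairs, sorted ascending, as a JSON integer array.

[1,3,4,5,5,5,6,7,7,8,9,9,9,10,10,10,10,11,12,14,15,15,16,17,18,21,21,21]

Site scan:
  NpsV (GACGAT, off=5): starts [63, 206, 213] → cuts [68, 211, 218]
  XjeV (GCAATG, off=1): starts [10, 17, 94, 115, 125, 141, 151, 159, 200, 230, 281] → cuts [11, 18, 95, 116, 126, 142, 152, 160, 201, 231, 282]
  JekII (TACATCTG, off=5): starts [28, 42, 73, 131, 170, 222, 258] → cuts [33, 47, 78, 136, 175, 227, 263]
  BxoIX (GTGAT, off=3): starts [110, 239] → cuts [113, 242]
  FykVI (TAGC, off=0): starts [69, 147, 196, 273, 298] → cuts [69, 147, 196, 273, 298]

Pooled cuts: [11, 18, 33, 47, 68, 69, 78, 95, 113, 116, 126, 136, 142, 147, 152, 160, 175, 196, 201, 211, 218, 227, 231, 242, 263, 273, 282, 298]

Fragments:
  11→18: 7 bp
  18→33: 15 bp
  33→47: 14 bp
  47→68: 21 bp
  68→69: 1 bp
  69→78: 9 bp
  78→95: 17 bp
  95→113: 18 bp
  113→116: 3 bp
  116→126: 10 bp
  126→136: 10 bp
  136→142: 6 bp
  142→147: 5 bp
  147→152: 5 bp
  152→160: 8 bp
  160→175: 15 bp
  175→196: 21 bp
  196→201: 5 bp
  201→211: 10 bp
  211→218: 7 bp
  218→227: 9 bp
  227→231: 4 bp
  231→242: 11 bp
  242→263: 21 bp
  263→273: 10 bp
  273→282: 9 bp
  282→298: 16 bp
  298→11 (wrap): 299-298+11 = 12 bp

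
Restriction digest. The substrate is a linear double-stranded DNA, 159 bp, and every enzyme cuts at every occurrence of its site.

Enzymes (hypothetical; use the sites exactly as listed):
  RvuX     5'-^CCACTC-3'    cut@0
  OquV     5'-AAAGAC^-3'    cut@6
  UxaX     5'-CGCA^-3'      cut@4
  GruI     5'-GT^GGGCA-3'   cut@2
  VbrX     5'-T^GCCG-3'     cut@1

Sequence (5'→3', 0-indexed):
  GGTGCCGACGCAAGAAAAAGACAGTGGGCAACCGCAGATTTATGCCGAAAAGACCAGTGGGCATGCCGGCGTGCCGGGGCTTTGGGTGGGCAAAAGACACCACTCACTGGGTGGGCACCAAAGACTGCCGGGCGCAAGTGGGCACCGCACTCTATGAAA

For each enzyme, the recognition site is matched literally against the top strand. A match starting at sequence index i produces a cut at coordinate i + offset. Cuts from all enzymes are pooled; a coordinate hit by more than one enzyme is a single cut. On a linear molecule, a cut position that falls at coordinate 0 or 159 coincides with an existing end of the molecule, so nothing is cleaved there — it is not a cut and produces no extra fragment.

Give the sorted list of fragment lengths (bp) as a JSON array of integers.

[1,1,3,3,3,4,6,7,8,9,10,10,10,10,11,11,11,13,13,15]

Scan for sites:
  RvuX CCACTC/0: at [99] ⇒ [99]
  OquV AAAGAC/6: at [16, 48, 92, 119] ⇒ [22, 54, 98, 125]
  UxaX CGCA/4: at [8, 32, 132, 145] ⇒ [12, 36, 136, 149]
  GruI GTGGGCA/2: at [23, 56, 85, 110, 137] ⇒ [25, 58, 87, 112, 139]
  VbrX TGCCG/1: at [2, 42, 63, 71, 125] ⇒ [3, 43, 64, 72, 126]

Pooled cuts: [3, 12, 22, 25, 36, 43, 54, 58, 64, 72, 87, 98, 99, 112, 125, 126, 136, 139, 149]

Fragment lengths:
  [0,3): 3 bp
  [3,12): 9 bp
  [12,22): 10 bp
  [22,25): 3 bp
  [25,36): 11 bp
  [36,43): 7 bp
  [43,54): 11 bp
  [54,58): 4 bp
  [58,64): 6 bp
  [64,72): 8 bp
  [72,87): 15 bp
  [87,98): 11 bp
  [98,99): 1 bp
  [99,112): 13 bp
  [112,125): 13 bp
  [125,126): 1 bp
  [126,136): 10 bp
  [136,139): 3 bp
  [139,149): 10 bp
  [149,159): 10 bp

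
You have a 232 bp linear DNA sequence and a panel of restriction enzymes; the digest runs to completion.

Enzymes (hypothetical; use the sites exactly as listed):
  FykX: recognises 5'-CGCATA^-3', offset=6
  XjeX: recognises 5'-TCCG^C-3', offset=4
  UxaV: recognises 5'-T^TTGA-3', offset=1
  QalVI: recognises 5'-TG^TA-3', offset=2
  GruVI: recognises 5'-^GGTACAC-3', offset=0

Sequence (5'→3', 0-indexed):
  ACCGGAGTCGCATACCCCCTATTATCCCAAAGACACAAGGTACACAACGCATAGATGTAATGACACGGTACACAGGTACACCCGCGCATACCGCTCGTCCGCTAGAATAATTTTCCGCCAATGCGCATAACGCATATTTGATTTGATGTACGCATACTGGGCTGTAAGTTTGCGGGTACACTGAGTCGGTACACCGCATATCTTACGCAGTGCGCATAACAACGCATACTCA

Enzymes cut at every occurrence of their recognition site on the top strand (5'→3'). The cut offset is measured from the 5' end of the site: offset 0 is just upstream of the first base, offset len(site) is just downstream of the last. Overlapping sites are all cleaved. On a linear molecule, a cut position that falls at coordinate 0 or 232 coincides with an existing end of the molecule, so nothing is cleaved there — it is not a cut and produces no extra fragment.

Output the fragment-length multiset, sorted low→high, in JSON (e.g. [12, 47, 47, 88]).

[1,4,4,5,6,7,8,8,8,9,10,10,11,12,13,13,14,15,16,16,18,24]

Site scan:
  FykX CGCATA/6: at [8, 47, 84, 123, 130, 150, 194, 212, 222] ⇒ [14, 53, 90, 129, 136, 156, 200, 218, 228]
  XjeX TCCGC/4: at [97, 113] ⇒ [101, 117]
  UxaV TTTGA/1: at [136, 141] ⇒ [137, 142]
  QalVI TGTA/2: at [55, 146, 162] ⇒ [57, 148, 164]
  GruVI GGTACAC/0: at [38, 66, 74, 174, 187] ⇒ [38, 66, 74, 174, 187]

Pooled cuts: [14, 38, 53, 57, 66, 74, 90, 101, 117, 129, 136, 137, 142, 148, 156, 164, 174, 187, 200, 218, 228]

Fragment lengths:
  [0,14): 14 bp
  [14,38): 24 bp
  [38,53): 15 bp
  [53,57): 4 bp
  [57,66): 9 bp
  [66,74): 8 bp
  [74,90): 16 bp
  [90,101): 11 bp
  [101,117): 16 bp
  [117,129): 12 bp
  [129,136): 7 bp
  [136,137): 1 bp
  [137,142): 5 bp
  [142,148): 6 bp
  [148,156): 8 bp
  [156,164): 8 bp
  [164,174): 10 bp
  [174,187): 13 bp
  [187,200): 13 bp
  [200,218): 18 bp
  [218,228): 10 bp
  [228,232): 4 bp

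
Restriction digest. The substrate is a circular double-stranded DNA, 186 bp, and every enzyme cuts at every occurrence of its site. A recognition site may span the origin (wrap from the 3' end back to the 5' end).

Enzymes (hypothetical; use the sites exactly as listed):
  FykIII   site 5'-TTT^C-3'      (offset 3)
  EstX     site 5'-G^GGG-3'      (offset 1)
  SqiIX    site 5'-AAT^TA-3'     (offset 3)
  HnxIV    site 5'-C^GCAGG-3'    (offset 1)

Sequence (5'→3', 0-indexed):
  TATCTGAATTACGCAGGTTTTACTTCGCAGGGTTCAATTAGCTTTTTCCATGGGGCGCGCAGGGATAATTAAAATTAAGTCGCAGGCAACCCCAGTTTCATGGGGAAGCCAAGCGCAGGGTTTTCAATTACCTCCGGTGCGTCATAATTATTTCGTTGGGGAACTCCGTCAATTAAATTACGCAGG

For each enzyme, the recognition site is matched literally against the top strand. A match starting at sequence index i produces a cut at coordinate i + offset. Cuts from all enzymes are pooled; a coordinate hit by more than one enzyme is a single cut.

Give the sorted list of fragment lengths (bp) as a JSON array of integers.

Per-enzyme occurrences:
  FykIII (TTTC, off=3): starts [44, 95, 121, 150] → cuts [47, 98, 124, 153]
  EstX (GGGG, off=1): starts [51, 101, 157] → cuts [52, 102, 158]
  SqiIX (AATTA, off=3): starts [6, 35, 66, 72, 125, 145, 170, 175] → cuts [9, 38, 69, 75, 128, 148, 173, 178]
  HnxIV (CGCAGG, off=1): starts [11, 25, 57, 80, 113, 180] → cuts [12, 26, 58, 81, 114, 181]

Pooled cuts: [9, 12, 26, 38, 47, 52, 58, 69, 75, 81, 98, 102, 114, 124, 128, 148, 153, 158, 173, 178, 181]

Fragment lengths:
  9→12: 3 bp
  12→26: 14 bp
  26→38: 12 bp
  38→47: 9 bp
  47→52: 5 bp
  52→58: 6 bp
  58→69: 11 bp
  69→75: 6 bp
  75→81: 6 bp
  81→98: 17 bp
  98→102: 4 bp
  102→114: 12 bp
  114→124: 10 bp
  124→128: 4 bp
  128→148: 20 bp
  148→153: 5 bp
  153→158: 5 bp
  158→173: 15 bp
  173→178: 5 bp
  178→181: 3 bp
  181→9 (wrap): 186-181+9 = 14 bp

[3,3,4,4,5,5,5,5,6,6,6,9,10,11,12,12,14,14,15,17,20]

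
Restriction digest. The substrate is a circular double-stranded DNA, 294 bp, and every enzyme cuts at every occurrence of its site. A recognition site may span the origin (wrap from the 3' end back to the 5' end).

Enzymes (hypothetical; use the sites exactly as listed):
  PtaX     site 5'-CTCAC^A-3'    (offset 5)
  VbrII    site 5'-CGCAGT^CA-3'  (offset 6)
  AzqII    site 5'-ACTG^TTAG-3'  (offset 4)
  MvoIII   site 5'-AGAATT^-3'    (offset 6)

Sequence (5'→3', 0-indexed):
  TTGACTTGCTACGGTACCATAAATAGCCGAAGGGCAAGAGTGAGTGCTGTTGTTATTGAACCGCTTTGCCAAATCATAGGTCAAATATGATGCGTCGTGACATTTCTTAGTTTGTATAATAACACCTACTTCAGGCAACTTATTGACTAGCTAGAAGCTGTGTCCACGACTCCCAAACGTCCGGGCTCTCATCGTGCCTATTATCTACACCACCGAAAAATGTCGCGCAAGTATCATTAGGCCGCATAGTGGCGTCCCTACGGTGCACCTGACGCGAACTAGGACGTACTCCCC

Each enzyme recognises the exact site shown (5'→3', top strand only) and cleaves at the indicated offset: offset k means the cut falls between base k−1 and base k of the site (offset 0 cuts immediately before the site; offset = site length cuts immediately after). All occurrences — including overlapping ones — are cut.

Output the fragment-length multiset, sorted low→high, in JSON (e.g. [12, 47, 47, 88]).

Per-enzyme occurrences:
  PtaX (CTCACA, off=5): no sites
  VbrII (CGCAGTCA, off=6): no sites
  AzqII (ACTGTTAG, off=4): no sites
  MvoIII (AGAATT, off=6): no sites

All cut coordinates (distinct, sorted): ∅

Fragments:
  no cuts → one circular fragment of 294 bp

[294]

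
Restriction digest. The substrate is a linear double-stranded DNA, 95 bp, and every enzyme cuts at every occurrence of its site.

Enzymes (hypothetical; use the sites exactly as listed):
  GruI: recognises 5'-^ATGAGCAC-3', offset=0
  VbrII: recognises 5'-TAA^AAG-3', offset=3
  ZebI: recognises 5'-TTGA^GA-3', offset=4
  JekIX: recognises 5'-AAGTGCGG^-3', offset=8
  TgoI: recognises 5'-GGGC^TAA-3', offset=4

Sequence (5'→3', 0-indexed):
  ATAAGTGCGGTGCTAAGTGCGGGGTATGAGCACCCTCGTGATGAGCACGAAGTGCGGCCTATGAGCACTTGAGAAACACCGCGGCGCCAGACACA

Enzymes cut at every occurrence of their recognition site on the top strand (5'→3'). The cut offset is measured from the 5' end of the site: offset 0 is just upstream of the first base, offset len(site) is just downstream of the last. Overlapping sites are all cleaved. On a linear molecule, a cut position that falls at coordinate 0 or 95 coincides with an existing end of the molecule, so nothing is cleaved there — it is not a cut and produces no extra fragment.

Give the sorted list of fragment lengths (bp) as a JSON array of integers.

Site scan:
  GruI (ATGAGCAC, off=0): starts [25, 40, 60] → cuts [25, 40, 60]
  VbrII (TAAAAG, off=3): no sites
  ZebI (TTGAGA, off=4): starts [68] → cuts [72]
  JekIX (AAGTGCGG, off=8): starts [2, 14, 49] → cuts [10, 22, 57]
  TgoI (GGGCTAA, off=4): no sites

Pooled cuts: [10, 22, 25, 40, 57, 60, 72]

Fragments:
  [0,10): 10 bp
  [10,22): 12 bp
  [22,25): 3 bp
  [25,40): 15 bp
  [40,57): 17 bp
  [57,60): 3 bp
  [60,72): 12 bp
  [72,95): 23 bp

[3,3,10,12,12,15,17,23]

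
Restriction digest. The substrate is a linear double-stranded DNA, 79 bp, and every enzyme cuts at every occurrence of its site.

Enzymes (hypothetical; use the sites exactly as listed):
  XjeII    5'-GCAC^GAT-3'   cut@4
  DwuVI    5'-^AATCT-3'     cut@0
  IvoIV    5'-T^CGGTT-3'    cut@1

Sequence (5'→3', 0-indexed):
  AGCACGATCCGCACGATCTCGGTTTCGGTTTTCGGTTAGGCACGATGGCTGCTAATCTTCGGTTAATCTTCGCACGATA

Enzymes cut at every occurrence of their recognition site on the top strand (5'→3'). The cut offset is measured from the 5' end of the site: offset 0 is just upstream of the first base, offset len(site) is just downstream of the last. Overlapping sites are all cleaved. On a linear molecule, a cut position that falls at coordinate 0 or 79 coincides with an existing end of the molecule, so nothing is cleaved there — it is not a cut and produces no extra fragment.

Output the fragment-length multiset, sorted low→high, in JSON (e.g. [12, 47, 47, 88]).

[4,5,5,5,6,6,7,9,10,11,11]

Site scan:
  XjeII GCACGAT/4: at [1, 10, 39, 71] ⇒ [5, 14, 43, 75]
  DwuVI AATCT/0: at [53, 64] ⇒ [53, 64]
  IvoIV TCGGTT/1: at [18, 24, 31, 58] ⇒ [19, 25, 32, 59]

All cut coordinates (distinct, sorted): [5, 14, 19, 25, 32, 43, 53, 59, 64, 75]

Fragments:
  [0,5): 5 bp
  [5,14): 9 bp
  [14,19): 5 bp
  [19,25): 6 bp
  [25,32): 7 bp
  [32,43): 11 bp
  [43,53): 10 bp
  [53,59): 6 bp
  [59,64): 5 bp
  [64,75): 11 bp
  [75,79): 4 bp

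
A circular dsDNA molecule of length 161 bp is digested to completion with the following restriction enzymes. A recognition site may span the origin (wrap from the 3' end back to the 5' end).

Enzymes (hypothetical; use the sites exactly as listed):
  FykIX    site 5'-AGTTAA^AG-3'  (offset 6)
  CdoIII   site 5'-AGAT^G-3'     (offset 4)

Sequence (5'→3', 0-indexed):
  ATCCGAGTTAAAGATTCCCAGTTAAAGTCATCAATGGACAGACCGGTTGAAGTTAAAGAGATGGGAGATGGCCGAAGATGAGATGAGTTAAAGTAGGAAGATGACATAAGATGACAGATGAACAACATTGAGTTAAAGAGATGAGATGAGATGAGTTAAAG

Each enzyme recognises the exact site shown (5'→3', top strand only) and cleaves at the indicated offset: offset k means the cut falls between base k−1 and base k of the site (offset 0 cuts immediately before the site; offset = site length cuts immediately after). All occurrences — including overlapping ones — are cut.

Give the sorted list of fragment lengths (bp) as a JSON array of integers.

Per-enzyme occurrences:
  FykIX AGTTAAAG/6: at [5, 19, 50, 85, 130, 153] ⇒ [11, 25, 56, 91, 136, 159]
  CdoIII AGATG/4: at [58, 65, 75, 80, 98, 108, 115, 138, 143, 148] ⇒ [62, 69, 79, 84, 102, 112, 119, 142, 147, 152]

All cut coordinates (distinct, sorted): [11, 25, 56, 62, 69, 79, 84, 91, 102, 112, 119, 136, 142, 147, 152, 159]

Fragments:
  11→25: 14 bp
  25→56: 31 bp
  56→62: 6 bp
  62→69: 7 bp
  69→79: 10 bp
  79→84: 5 bp
  84→91: 7 bp
  91→102: 11 bp
  102→112: 10 bp
  112→119: 7 bp
  119→136: 17 bp
  136→142: 6 bp
  142→147: 5 bp
  147→152: 5 bp
  152→159: 7 bp
  159→11 (wrap): 161-159+11 = 13 bp

[5,5,5,6,6,7,7,7,7,10,10,11,13,14,17,31]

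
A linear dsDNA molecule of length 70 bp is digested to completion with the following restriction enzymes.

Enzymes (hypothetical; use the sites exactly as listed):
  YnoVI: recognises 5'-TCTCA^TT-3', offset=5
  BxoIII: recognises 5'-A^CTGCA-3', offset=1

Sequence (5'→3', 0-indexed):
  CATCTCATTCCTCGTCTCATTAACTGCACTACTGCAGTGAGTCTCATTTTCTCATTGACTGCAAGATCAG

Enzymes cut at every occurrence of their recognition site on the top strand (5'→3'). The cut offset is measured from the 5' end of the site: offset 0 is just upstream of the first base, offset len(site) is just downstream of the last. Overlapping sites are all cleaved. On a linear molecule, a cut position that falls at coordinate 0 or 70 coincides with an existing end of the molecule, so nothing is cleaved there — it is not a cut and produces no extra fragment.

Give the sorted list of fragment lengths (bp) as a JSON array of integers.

Site scan:
  YnoVI (TCTCATT, off=5): starts [2, 14, 41, 49] → cuts [7, 19, 46, 54]
  BxoIII (ACTGCA, off=1): starts [22, 30, 57] → cuts [23, 31, 58]

All cut coordinates (distinct, sorted): [7, 19, 23, 31, 46, 54, 58]

Fragment lengths:
  [0,7): 7 bp
  [7,19): 12 bp
  [19,23): 4 bp
  [23,31): 8 bp
  [31,46): 15 bp
  [46,54): 8 bp
  [54,58): 4 bp
  [58,70): 12 bp

[4,4,7,8,8,12,12,15]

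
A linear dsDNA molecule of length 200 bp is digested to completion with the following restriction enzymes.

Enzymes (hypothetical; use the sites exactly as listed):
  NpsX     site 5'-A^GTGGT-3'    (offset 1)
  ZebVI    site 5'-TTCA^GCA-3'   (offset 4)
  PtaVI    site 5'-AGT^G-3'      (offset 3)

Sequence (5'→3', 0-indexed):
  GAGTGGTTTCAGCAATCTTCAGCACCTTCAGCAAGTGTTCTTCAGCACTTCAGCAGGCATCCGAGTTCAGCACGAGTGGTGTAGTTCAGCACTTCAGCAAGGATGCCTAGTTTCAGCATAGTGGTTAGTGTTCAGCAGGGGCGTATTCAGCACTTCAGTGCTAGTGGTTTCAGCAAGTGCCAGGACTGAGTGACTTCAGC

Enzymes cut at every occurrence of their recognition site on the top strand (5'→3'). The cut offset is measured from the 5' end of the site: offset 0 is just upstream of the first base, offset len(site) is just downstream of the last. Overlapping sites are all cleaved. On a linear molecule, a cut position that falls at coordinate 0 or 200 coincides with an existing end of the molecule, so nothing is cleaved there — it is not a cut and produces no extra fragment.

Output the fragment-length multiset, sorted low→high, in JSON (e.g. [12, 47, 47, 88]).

Per-enzyme occurrences:
  NpsX (AGTGGT, off=1): starts [1, 74, 119, 162] → cuts [2, 75, 120, 163]
  ZebVI (TTCAGCA, off=4): starts [7, 17, 26, 40, 48, 65, 84, 92, 111, 130, 145, 168] → cuts [11, 21, 30, 44, 52, 69, 88, 96, 115, 134, 149, 172]
  PtaVI (AGTG, off=3): starts [1, 33, 74, 119, 126, 156, 162, 175, 188] → cuts [4, 36, 77, 122, 129, 159, 165, 178, 191]

Pooled cuts: [2, 4, 11, 21, 30, 36, 44, 52, 69, 75, 77, 88, 96, 115, 120, 122, 129, 134, 149, 159, 163, 165, 172, 178, 191]

Fragments:
  [0,2): 2 bp
  [2,4): 2 bp
  [4,11): 7 bp
  [11,21): 10 bp
  [21,30): 9 bp
  [30,36): 6 bp
  [36,44): 8 bp
  [44,52): 8 bp
  [52,69): 17 bp
  [69,75): 6 bp
  [75,77): 2 bp
  [77,88): 11 bp
  [88,96): 8 bp
  [96,115): 19 bp
  [115,120): 5 bp
  [120,122): 2 bp
  [122,129): 7 bp
  [129,134): 5 bp
  [134,149): 15 bp
  [149,159): 10 bp
  [159,163): 4 bp
  [163,165): 2 bp
  [165,172): 7 bp
  [172,178): 6 bp
  [178,191): 13 bp
  [191,200): 9 bp

[2,2,2,2,2,4,5,5,6,6,6,7,7,7,8,8,8,9,9,10,10,11,13,15,17,19]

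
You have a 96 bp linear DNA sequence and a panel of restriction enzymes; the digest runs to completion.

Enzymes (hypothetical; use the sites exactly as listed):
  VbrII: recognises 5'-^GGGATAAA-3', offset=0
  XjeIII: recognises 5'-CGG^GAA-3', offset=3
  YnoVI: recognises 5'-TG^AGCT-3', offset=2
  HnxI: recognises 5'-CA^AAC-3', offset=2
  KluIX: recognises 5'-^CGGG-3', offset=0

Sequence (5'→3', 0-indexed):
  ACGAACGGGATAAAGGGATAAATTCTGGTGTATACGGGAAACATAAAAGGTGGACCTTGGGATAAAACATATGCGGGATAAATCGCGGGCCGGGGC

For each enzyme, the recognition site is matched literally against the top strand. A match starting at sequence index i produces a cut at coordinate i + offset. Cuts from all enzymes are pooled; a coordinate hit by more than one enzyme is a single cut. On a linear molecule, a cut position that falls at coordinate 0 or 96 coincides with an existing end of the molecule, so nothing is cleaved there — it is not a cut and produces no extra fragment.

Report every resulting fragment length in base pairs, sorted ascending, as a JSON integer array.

[1,1,3,5,5,6,8,11,15,20,21]

Site scan:
  VbrII (GGGATAAA, off=0): starts [6, 14, 58, 74] → cuts [6, 14, 58, 74]
  XjeIII (CGGGAA, off=3): starts [34] → cuts [37]
  YnoVI (TGAGCT, off=2): no sites
  HnxI (CAAAC, off=2): no sites
  KluIX (CGGG, off=0): starts [5, 34, 73, 85, 90] → cuts [5, 34, 73, 85, 90]

Pooled cuts: [5, 6, 14, 34, 37, 58, 73, 74, 85, 90]

Fragments:
  [0,5): 5 bp
  [5,6): 1 bp
  [6,14): 8 bp
  [14,34): 20 bp
  [34,37): 3 bp
  [37,58): 21 bp
  [58,73): 15 bp
  [73,74): 1 bp
  [74,85): 11 bp
  [85,90): 5 bp
  [90,96): 6 bp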